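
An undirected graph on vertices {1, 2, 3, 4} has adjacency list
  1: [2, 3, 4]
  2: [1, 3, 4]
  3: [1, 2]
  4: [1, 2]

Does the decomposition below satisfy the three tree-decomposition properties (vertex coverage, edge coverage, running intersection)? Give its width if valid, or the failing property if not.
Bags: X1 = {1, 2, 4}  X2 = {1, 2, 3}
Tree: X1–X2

Yes; width 2.

Checking the three conditions: (i) the bags cover all of {1, 2, 3, 4}; (ii) for each edge, some bag contains both endpoints; (iii) the bags containing any fixed vertex form a subtree. All hold, so the decomposition is valid with width 3 − 1 = 2.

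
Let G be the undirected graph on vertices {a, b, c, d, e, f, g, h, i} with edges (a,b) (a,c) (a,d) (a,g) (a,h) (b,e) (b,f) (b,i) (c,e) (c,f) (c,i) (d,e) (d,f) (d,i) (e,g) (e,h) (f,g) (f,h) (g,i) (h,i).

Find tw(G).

A width-4 tree decomposition is:
Bags: B1 = {a, e, f, h, i}  B2 = {a, c, e, f, i}  B3 = {a, d, e, f, i}  B4 = {a, b, e, f, i}  B5 = {a, e, f, g, i}
Tree: B1–B2, B2–B3, B3–B4, B4–B5
Every bag has size at most 5, so the width is 5 − 1 = 4 and tw(G) ≤ 4. For the lower bound: the 5 vertex sets {f,h}, {a,c}, {d,i}, {e}, {b} are disjoint, each induces a connected subgraph, and every pair is joined by at least one edge of G. Contracting each set to a single vertex therefore yields K_{5} as a minor, and since treewidth is minor-monotone, tw(G) ≥ tw(K_{5}) = 4. Hence tw(G) = 4 exactly.

4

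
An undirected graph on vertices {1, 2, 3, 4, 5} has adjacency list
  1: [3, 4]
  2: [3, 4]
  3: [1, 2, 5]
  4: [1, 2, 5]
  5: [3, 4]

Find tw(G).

A width-2 tree decomposition is:
Bags: B1 = {3, 4, 5}  B2 = {2, 3, 4}  B3 = {1, 3, 4}
Tree: B1–B2, B2–B3
Every bag has size at most 3, so the width is 3 − 1 = 2 and tw(G) ≤ 2. The edges 5–4–2–3–5 form a cycle, so G is not a tree and its treewidth is at least 2. Combining the bounds, tw(G) = 2.

2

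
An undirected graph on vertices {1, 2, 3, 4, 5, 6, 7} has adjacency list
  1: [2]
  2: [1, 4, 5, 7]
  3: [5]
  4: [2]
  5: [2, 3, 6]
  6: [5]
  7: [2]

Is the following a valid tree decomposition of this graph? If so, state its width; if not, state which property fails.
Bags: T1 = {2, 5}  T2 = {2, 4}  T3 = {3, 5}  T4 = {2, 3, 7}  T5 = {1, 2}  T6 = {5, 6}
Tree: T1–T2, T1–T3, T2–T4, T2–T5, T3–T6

A tree decomposition must satisfy three properties: every vertex lies in some bag; for every edge, both endpoints lie together in some bag; and for every vertex, the bags containing it form a connected subtree. Here bags containing vertex 3 are not connected in the tree, so the decomposition is invalid.

No — bags containing vertex 3 are not connected in the tree.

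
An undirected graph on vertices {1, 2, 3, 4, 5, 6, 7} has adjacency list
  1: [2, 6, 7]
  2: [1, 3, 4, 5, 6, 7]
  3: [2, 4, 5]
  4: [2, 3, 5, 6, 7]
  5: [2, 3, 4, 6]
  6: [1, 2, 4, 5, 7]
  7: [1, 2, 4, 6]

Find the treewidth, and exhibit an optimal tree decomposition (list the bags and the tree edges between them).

Each bag holds 4 vertices, so the decomposition has width 3, which upper-bounds the treewidth. On the other hand G contains the 4-clique {1, 2, 6, 7}. A clique must lie in a single bag of any decomposition, so no decomposition can have width below 3. The upper and lower bounds meet at 3, so that is the treewidth.

Treewidth 3.
One such decomposition:
Bags: B1 = {1, 2, 6, 7}  B2 = {2, 4, 6, 7}  B3 = {2, 4, 5, 6}  B4 = {2, 3, 4, 5}
Tree: B1–B2, B2–B3, B3–B4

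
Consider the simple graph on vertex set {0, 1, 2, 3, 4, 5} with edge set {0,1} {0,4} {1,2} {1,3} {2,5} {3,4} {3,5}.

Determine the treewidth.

A width-2 tree decomposition is:
Bags: B1 = {0, 3, 4}  B2 = {0, 1, 3}  B3 = {1, 3, 5}  B4 = {1, 2, 5}
Tree: B1–B2, B2–B3, B3–B4
Every bag has size at most 3, so the width is 3 − 1 = 2 and tw(G) ≤ 2. Since 4–0–1–3–4 is a cycle in G, G is not acyclic. Forests are exactly the graphs of treewidth ≤ 1, so tw(G) ≥ 2. The upper and lower bounds meet at 2, so that is the treewidth.

2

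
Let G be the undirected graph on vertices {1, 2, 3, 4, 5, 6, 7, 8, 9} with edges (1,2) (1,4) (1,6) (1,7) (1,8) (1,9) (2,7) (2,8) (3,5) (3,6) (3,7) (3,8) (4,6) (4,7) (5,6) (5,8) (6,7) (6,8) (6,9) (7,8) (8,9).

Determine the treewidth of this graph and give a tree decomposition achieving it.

The largest bag has 4 vertices, giving width 3; this decomposition certifies tw(G) ≤ 3. For the lower bound, the 4 vertices {1, 2, 7, 8} are pairwise adjacent, and any tree decomposition puts a clique entirely inside one bag — forcing width ≥ 3. The upper and lower bounds meet at 3, so that is the treewidth.

Treewidth 3.
One optimal decomposition is:
Bags: B1 = {1, 6, 7, 8}  B2 = {3, 6, 7, 8}  B3 = {1, 4, 6, 7}  B4 = {1, 6, 8, 9}  B5 = {1, 2, 7, 8}  B6 = {3, 5, 6, 8}
Tree: B1–B2, B1–B3, B1–B4, B1–B5, B2–B6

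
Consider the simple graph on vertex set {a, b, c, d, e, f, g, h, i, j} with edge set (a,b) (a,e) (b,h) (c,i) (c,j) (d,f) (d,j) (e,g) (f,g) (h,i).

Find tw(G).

A width-2 tree decomposition is:
Bags: B1 = {a, e, g}  B2 = {a, f, g}  B3 = {a, d, f}  B4 = {a, d, j}  B5 = {a, c, j}  B6 = {a, c, i}  B7 = {a, h, i}  B8 = {a, b, h}
Tree: B1–B2, B2–B3, B3–B4, B4–B5, B5–B6, B6–B7, B7–B8
Every bag has size at most 3, so the width is 3 − 1 = 2 and tw(G) ≤ 2. The edges a–e–g–f–d–j–c–i–h–b–a form a cycle, so G is not a tree and its treewidth is at least 2. Hence tw(G) = 2 exactly.

2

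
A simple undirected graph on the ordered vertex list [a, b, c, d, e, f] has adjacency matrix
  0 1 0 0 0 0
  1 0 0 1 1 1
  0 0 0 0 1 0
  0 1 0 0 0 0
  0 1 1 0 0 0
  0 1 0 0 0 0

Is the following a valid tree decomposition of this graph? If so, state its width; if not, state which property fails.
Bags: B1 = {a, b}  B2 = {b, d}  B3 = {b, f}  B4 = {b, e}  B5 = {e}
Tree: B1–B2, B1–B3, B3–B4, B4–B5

A tree decomposition must satisfy three properties: every vertex lies in some bag; for every edge, both endpoints lie together in some bag; and for every vertex, the bags containing it form a connected subtree. Here vertex c appears in no bag, so the decomposition is invalid.

No — vertex c appears in no bag.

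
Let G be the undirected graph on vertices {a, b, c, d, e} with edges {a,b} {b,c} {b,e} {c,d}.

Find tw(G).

A width-1 tree decomposition is:
Bags: B1 = {c, d}  B2 = {b, c}  B3 = {a, b}  B4 = {b, e}
Tree: B1–B2, B2–B3, B3–B4
Each bag holds 2 vertices, so the decomposition has width 1, which upper-bounds the treewidth. Since G has at least one edge (e.g. d–c), it is not an edgeless graph, so tw(G) ≥ 1. Hence tw(G) = 1 exactly.

1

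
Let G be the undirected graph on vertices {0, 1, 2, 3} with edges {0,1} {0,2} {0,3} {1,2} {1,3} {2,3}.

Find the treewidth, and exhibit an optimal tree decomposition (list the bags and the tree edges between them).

A single bag containing all 4 vertices is trivially a valid decomposition of width 3. On the other hand G contains the 4-clique {0, 1, 2, 3}. A clique must lie in a single bag of any decomposition, so no decomposition can have width below 3. The upper and lower bounds meet at 3, so that is the treewidth.

Treewidth 3.
One optimal decomposition is:
Bags: B1 = {0, 1, 2, 3}
Tree: (single bag)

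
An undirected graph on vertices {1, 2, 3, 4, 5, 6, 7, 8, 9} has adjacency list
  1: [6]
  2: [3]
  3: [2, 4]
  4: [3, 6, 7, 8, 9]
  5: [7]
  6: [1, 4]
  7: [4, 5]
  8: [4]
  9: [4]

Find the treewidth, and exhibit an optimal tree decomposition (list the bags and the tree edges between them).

Treewidth 1.
One such decomposition:
Bags: B1 = {4, 6}  B2 = {4, 8}  B3 = {3, 4}  B4 = {1, 6}  B5 = {4, 9}  B6 = {4, 7}  B7 = {2, 3}  B8 = {5, 7}
Tree: B1–B2, B2–B3, B1–B4, B1–B5, B1–B6, B3–B7, B6–B8

Every bag has size at most 2, so the width is 2 − 1 = 1 and tw(G) ≤ 1. Any graph with an edge has treewidth ≥ 1, and G has the edge 4–6. Combining the bounds, tw(G) = 1.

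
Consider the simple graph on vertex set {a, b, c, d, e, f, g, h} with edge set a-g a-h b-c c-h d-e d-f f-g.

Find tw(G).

1

A width-1 tree decomposition is:
Bags: B1 = {b, c}  B2 = {c, h}  B3 = {a, h}  B4 = {a, g}  B5 = {f, g}  B6 = {d, f}  B7 = {d, e}
Tree: B1–B2, B2–B3, B3–B4, B4–B5, B5–B6, B6–B7
The largest bag has 2 vertices, giving width 1; this decomposition certifies tw(G) ≤ 1. G has an edge, so its treewidth is at least 1. Therefore the treewidth is 1.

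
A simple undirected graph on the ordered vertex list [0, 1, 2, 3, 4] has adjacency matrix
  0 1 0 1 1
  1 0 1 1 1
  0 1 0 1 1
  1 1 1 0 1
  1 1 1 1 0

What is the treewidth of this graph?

A width-3 tree decomposition is:
Bags: B1 = {1, 2, 3, 4}  B2 = {0, 1, 3, 4}
Tree: B1–B2
Each bag holds 4 vertices, so the decomposition has width 3, which upper-bounds the treewidth. Conversely, {0, 1, 3, 4} is a clique of size 4, and the vertices of any clique must share a bag in every tree decomposition; so some bag has ≥ 4 vertices and tw(G) ≥ 3. Hence tw(G) = 3 exactly.

3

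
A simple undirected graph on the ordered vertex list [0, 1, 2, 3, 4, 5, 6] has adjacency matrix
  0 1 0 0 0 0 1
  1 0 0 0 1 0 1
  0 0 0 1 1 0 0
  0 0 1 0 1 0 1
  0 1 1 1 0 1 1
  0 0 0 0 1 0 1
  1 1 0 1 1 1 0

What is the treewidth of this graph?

A width-2 tree decomposition is:
Bags: B1 = {4, 5, 6}  B2 = {3, 4, 6}  B3 = {1, 4, 6}  B4 = {2, 3, 4}  B5 = {0, 1, 6}
Tree: B1–B2, B1–B3, B2–B4, B3–B5
The largest bag has 3 vertices, giving width 2; this decomposition certifies tw(G) ≤ 2. On the other hand G contains the 3-clique {0, 1, 6}. A clique must lie in a single bag of any decomposition, so no decomposition can have width below 2. Combining the bounds, tw(G) = 2.

2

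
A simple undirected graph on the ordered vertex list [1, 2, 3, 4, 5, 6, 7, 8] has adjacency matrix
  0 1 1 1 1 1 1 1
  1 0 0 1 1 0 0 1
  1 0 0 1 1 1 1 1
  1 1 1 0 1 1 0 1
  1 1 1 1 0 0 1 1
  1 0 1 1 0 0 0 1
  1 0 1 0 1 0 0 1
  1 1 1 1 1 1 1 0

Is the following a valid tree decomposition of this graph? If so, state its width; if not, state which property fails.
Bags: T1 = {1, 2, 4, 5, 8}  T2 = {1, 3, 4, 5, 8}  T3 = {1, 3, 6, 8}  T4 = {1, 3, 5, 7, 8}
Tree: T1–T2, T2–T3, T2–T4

No — edge (4,6) lies in no bag.

A tree decomposition must satisfy three properties: every vertex lies in some bag; for every edge, both endpoints lie together in some bag; and for every vertex, the bags containing it form a connected subtree. Here edge (4,6) lies in no bag, so the decomposition is invalid.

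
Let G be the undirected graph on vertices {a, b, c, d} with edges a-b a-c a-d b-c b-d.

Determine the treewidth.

A width-2 tree decomposition is:
Bags: B1 = {a, b, d}  B2 = {a, b, c}
Tree: B1–B2
Every bag has size at most 3, so the width is 3 − 1 = 2 and tw(G) ≤ 2. For the lower bound, the 3 vertices {a, b, d} are pairwise adjacent, and any tree decomposition puts a clique entirely inside one bag — forcing width ≥ 2. Combining the bounds, tw(G) = 2.

2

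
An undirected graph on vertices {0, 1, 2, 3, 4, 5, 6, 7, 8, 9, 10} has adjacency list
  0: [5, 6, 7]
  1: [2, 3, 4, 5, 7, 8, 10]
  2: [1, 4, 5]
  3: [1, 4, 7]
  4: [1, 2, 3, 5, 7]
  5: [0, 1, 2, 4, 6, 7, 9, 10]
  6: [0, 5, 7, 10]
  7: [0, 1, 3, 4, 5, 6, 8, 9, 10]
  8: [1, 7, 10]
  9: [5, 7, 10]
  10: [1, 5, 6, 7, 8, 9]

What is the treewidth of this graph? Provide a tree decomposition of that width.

Each bag holds 4 vertices, so the decomposition has width 3, which upper-bounds the treewidth. Conversely, {1, 2, 4, 5} is a clique of size 4, and the vertices of any clique must share a bag in every tree decomposition; so some bag has ≥ 4 vertices and tw(G) ≥ 3. Combining the bounds, tw(G) = 3.

Treewidth 3.
One such decomposition:
Bags: B1 = {1, 4, 5, 7}  B2 = {1, 2, 4, 5}  B3 = {1, 5, 7, 10}  B4 = {5, 6, 7, 10}  B5 = {0, 5, 6, 7}  B6 = {1, 3, 4, 7}  B7 = {1, 7, 8, 10}  B8 = {5, 7, 9, 10}
Tree: B1–B2, B1–B3, B3–B4, B4–B5, B1–B6, B3–B7, B4–B8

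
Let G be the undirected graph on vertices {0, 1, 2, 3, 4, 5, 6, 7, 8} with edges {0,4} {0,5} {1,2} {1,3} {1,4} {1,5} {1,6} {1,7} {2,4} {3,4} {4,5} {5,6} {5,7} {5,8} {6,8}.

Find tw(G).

A width-2 tree decomposition is:
Bags: B1 = {1, 4, 5}  B2 = {1, 3, 4}  B3 = {1, 5, 6}  B4 = {1, 2, 4}  B5 = {5, 6, 8}  B6 = {0, 4, 5}  B7 = {1, 5, 7}
Tree: B1–B2, B1–B3, B2–B4, B3–B5, B1–B6, B1–B7
The largest bag has 3 vertices, giving width 2; this decomposition certifies tw(G) ≤ 2. For the lower bound, the 3 vertices {0, 4, 5} are pairwise adjacent, and any tree decomposition puts a clique entirely inside one bag — forcing width ≥ 2. Hence tw(G) = 2 exactly.

2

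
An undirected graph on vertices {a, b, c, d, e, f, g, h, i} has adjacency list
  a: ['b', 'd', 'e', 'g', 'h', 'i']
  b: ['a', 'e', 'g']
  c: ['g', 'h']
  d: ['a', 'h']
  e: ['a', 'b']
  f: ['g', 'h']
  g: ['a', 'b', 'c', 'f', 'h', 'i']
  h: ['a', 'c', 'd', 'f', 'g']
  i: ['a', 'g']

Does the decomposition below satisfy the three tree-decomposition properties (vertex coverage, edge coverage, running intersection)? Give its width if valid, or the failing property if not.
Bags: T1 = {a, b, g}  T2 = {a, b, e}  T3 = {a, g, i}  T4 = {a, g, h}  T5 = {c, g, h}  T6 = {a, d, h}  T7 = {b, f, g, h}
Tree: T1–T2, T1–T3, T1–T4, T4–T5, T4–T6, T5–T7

A tree decomposition must satisfy three properties: every vertex lies in some bag; for every edge, both endpoints lie together in some bag; and for every vertex, the bags containing it form a connected subtree. Here bags containing vertex b are not connected in the tree, so the decomposition is invalid.

No — bags containing vertex b are not connected in the tree.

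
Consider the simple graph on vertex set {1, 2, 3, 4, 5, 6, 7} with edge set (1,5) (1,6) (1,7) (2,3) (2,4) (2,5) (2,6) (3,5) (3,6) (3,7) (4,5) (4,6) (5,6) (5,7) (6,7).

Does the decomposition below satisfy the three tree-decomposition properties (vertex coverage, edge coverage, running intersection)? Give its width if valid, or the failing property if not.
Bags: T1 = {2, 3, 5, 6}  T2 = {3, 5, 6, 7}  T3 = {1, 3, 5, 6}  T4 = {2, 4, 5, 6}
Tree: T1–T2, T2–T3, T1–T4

No — edge (7,1) lies in no bag.

A tree decomposition must satisfy three properties: every vertex lies in some bag; for every edge, both endpoints lie together in some bag; and for every vertex, the bags containing it form a connected subtree. Here edge (7,1) lies in no bag, so the decomposition is invalid.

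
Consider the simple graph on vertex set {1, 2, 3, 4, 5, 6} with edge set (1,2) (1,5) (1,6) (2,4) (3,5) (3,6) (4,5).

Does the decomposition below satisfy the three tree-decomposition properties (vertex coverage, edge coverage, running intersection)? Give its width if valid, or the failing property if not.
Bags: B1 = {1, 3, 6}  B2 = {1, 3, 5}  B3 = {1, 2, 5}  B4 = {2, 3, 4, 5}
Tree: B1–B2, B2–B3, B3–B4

A tree decomposition must satisfy three properties: every vertex lies in some bag; for every edge, both endpoints lie together in some bag; and for every vertex, the bags containing it form a connected subtree. Here bags containing vertex 3 are not connected in the tree, so the decomposition is invalid.

No — bags containing vertex 3 are not connected in the tree.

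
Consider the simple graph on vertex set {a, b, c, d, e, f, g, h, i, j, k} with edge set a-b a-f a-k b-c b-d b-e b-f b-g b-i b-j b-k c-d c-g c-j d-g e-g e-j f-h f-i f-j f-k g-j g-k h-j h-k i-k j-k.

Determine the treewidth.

A width-3 tree decomposition is:
Bags: B1 = {b, f, j, k}  B2 = {a, b, f, k}  B3 = {b, f, i, k}  B4 = {b, g, j, k}  B5 = {b, c, g, j}  B6 = {f, h, j, k}  B7 = {b, c, d, g}  B8 = {b, e, g, j}
Tree: B1–B2, B1–B3, B1–B4, B4–B5, B1–B6, B5–B7, B4–B8
The largest bag has 4 vertices, giving width 3; this decomposition certifies tw(G) ≤ 3. For the lower bound, the 4 vertices {f, h, j, k} are pairwise adjacent, and any tree decomposition puts a clique entirely inside one bag — forcing width ≥ 3. Hence tw(G) = 3 exactly.

3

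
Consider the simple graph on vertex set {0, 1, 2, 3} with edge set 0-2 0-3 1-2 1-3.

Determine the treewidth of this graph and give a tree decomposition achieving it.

The largest bag has 3 vertices, giving width 2; this decomposition certifies tw(G) ≤ 2. For the lower bound, G contains the cycle 0–2–1–3–0, so G is not a forest; only forests have treewidth ≤ 1, hence tw(G) ≥ 2. Combining the bounds, tw(G) = 2.

Treewidth 2.
One such decomposition:
Bags: B1 = {0, 1, 2}  B2 = {0, 1, 3}
Tree: B1–B2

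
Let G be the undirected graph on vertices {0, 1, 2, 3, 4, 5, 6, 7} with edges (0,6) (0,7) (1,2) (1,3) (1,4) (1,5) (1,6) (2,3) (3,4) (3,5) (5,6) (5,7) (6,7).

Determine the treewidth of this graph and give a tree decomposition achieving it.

Every bag has size at most 3, so the width is 3 − 1 = 2 and tw(G) ≤ 2. Conversely, {0, 6, 7} is a clique of size 3, and the vertices of any clique must share a bag in every tree decomposition; so some bag has ≥ 3 vertices and tw(G) ≥ 2. Combining the bounds, tw(G) = 2.

Treewidth 2.
Bags: B1 = {5, 6, 7}  B2 = {1, 5, 6}  B3 = {0, 6, 7}  B4 = {1, 3, 5}  B5 = {1, 3, 4}  B6 = {1, 2, 3}
Tree: B1–B2, B1–B3, B2–B4, B4–B5, B5–B6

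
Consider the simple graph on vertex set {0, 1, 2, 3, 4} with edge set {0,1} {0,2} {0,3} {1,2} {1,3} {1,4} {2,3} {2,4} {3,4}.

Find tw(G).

A width-3 tree decomposition is:
Bags: B1 = {0, 1, 2, 3}  B2 = {1, 2, 3, 4}
Tree: B1–B2
Every bag has size at most 4, so the width is 4 − 1 = 3 and tw(G) ≤ 3. Conversely, {0, 1, 2, 3} is a clique of size 4, and the vertices of any clique must share a bag in every tree decomposition; so some bag has ≥ 4 vertices and tw(G) ≥ 3. Combining the bounds, tw(G) = 3.

3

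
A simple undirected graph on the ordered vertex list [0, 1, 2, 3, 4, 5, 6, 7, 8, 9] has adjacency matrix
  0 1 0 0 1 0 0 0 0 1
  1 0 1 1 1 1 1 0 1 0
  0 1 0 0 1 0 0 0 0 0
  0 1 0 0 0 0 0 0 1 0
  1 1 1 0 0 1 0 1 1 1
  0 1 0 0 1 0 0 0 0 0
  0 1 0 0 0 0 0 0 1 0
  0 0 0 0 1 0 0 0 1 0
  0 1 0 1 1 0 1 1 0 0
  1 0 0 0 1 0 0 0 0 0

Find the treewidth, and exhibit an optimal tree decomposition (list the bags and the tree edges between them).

Treewidth 2.
One optimal decomposition is:
Bags: B1 = {1, 4, 8}  B2 = {0, 1, 4}  B3 = {1, 6, 8}  B4 = {1, 3, 8}  B5 = {4, 7, 8}  B6 = {1, 4, 5}  B7 = {1, 2, 4}  B8 = {0, 4, 9}
Tree: B1–B2, B1–B3, B3–B4, B1–B5, B1–B6, B1–B7, B2–B8

The largest bag has 3 vertices, giving width 2; this decomposition certifies tw(G) ≤ 2. For the lower bound, the 3 vertices {1, 3, 8} are pairwise adjacent, and any tree decomposition puts a clique entirely inside one bag — forcing width ≥ 2. Combining the bounds, tw(G) = 2.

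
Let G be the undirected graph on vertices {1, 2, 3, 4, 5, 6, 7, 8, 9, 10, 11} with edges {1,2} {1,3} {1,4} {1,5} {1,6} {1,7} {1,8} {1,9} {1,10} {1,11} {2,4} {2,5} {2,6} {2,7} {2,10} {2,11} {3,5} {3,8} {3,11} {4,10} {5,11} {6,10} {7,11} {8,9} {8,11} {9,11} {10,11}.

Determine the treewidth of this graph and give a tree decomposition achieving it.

Treewidth 3.
One optimal decomposition is:
Bags: B1 = {1, 2, 10, 11}  B2 = {1, 2, 4, 10}  B3 = {1, 2, 7, 11}  B4 = {1, 2, 6, 10}  B5 = {1, 2, 5, 11}  B6 = {1, 3, 5, 11}  B7 = {1, 3, 8, 11}  B8 = {1, 8, 9, 11}
Tree: B1–B2, B1–B3, B2–B4, B1–B5, B5–B6, B6–B7, B7–B8

Each bag holds 4 vertices, so the decomposition has width 3, which upper-bounds the treewidth. On the other hand G contains the 4-clique {1, 8, 9, 11}. A clique must lie in a single bag of any decomposition, so no decomposition can have width below 3. Therefore the treewidth is 3.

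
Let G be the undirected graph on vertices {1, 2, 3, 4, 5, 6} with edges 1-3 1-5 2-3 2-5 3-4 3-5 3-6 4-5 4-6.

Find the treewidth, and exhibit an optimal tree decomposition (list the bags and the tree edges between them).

Treewidth 2.
Bags: B1 = {3, 4, 6}  B2 = {3, 4, 5}  B3 = {2, 3, 5}  B4 = {1, 3, 5}
Tree: B1–B2, B2–B3, B2–B4

Every bag has size at most 3, so the width is 3 − 1 = 2 and tw(G) ≤ 2. On the other hand G contains the 3-clique {1, 3, 5}. A clique must lie in a single bag of any decomposition, so no decomposition can have width below 2. Therefore the treewidth is 2.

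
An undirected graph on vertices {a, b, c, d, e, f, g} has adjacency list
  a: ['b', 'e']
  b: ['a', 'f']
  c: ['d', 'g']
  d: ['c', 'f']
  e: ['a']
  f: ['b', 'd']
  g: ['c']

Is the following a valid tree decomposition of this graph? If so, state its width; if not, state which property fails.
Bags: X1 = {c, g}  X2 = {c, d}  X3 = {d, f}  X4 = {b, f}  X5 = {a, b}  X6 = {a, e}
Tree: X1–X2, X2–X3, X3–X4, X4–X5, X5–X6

Yes; width 1.

Every vertex of G appears in some bag (union = {a, b, c, d, e, f, g}); every edge is covered by a bag; and for each vertex v the set of bags containing v is connected in the bag tree. The decomposition is therefore valid. The largest bag has 2 vertices, so the width is 1.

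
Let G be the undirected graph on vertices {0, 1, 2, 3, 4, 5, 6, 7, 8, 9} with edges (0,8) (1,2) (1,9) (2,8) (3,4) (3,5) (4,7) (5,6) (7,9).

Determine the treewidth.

A width-1 tree decomposition is:
Bags: B1 = {0, 8}  B2 = {2, 8}  B3 = {1, 2}  B4 = {1, 9}  B5 = {7, 9}  B6 = {4, 7}  B7 = {3, 4}  B8 = {3, 5}  B9 = {5, 6}
Tree: B1–B2, B2–B3, B3–B4, B4–B5, B5–B6, B6–B7, B7–B8, B8–B9
Each bag holds 2 vertices, so the decomposition has width 1, which upper-bounds the treewidth. G has an edge, so its treewidth is at least 1. Therefore the treewidth is 1.

1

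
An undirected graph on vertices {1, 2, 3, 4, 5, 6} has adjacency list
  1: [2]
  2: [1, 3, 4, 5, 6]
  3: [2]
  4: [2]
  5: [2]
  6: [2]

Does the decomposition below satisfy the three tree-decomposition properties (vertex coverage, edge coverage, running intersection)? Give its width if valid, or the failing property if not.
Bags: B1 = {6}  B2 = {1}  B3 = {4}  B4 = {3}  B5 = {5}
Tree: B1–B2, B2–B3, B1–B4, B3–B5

No — vertex 2 appears in no bag.

A tree decomposition must satisfy three properties: every vertex lies in some bag; for every edge, both endpoints lie together in some bag; and for every vertex, the bags containing it form a connected subtree. Here vertex 2 appears in no bag, so the decomposition is invalid.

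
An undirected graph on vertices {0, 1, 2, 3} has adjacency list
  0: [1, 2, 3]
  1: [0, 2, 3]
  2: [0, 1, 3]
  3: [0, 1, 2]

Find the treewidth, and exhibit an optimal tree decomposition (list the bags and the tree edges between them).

Treewidth 3.
Bags: B1 = {0, 1, 2, 3}
Tree: (single bag)

A single bag containing all 4 vertices is trivially a valid decomposition of width 3. Conversely, {0, 1, 2, 3} is a clique of size 4, and the vertices of any clique must share a bag in every tree decomposition; so some bag has ≥ 4 vertices and tw(G) ≥ 3. The upper and lower bounds meet at 3, so that is the treewidth.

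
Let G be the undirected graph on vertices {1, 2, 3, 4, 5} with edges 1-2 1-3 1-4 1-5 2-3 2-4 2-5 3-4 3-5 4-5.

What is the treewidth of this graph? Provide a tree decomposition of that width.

A single bag containing all 5 vertices is trivially a valid decomposition of width 4. For the lower bound, the 5 vertices {1, 2, 3, 4, 5} are pairwise adjacent, and any tree decomposition puts a clique entirely inside one bag — forcing width ≥ 4. Combining the bounds, tw(G) = 4.

Treewidth 4.
Bags: B1 = {1, 2, 3, 4, 5}
Tree: (single bag)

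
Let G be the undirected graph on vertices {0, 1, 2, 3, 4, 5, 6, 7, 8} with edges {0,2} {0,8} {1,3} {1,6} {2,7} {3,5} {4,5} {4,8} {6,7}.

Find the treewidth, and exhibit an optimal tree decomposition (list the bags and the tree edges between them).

Treewidth 2.
One optimal decomposition is:
Bags: B1 = {1, 3, 5}  B2 = {1, 4, 5}  B3 = {1, 4, 8}  B4 = {0, 1, 8}  B5 = {0, 1, 2}  B6 = {1, 2, 7}  B7 = {1, 6, 7}
Tree: B1–B2, B2–B3, B3–B4, B4–B5, B5–B6, B6–B7

Every bag has size at most 3, so the width is 3 − 1 = 2 and tw(G) ≤ 2. For the lower bound, G contains the cycle 1–3–5–4–8–0–2–7–6–1, so G is not a forest; only forests have treewidth ≤ 1, hence tw(G) ≥ 2. Combining the bounds, tw(G) = 2.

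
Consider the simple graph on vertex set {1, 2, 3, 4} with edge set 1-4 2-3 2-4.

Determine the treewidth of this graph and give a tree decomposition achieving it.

Treewidth 1.
One such decomposition:
Bags: B1 = {2, 3}  B2 = {2, 4}  B3 = {1, 4}
Tree: B1–B2, B2–B3

Every bag has size at most 2, so the width is 2 − 1 = 1 and tw(G) ≤ 1. G has an edge, so its treewidth is at least 1. Therefore the treewidth is 1.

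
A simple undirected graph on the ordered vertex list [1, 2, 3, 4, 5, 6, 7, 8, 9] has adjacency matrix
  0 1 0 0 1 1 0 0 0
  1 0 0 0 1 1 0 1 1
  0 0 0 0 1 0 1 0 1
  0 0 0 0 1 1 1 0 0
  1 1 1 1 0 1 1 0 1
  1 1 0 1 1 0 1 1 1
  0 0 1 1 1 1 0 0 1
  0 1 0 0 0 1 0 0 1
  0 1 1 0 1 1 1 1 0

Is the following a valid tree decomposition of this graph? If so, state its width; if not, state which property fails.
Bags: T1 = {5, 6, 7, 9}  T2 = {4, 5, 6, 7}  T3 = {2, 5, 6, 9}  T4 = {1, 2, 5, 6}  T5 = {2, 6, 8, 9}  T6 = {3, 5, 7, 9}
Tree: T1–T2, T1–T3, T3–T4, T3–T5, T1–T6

Vertex coverage: the bags together contain {1, 2, 3, 4, 5, 6, 7, 8, 9}, the full vertex set. Edge coverage: each edge of G has both endpoints in at least one bag. Running intersection: for every vertex, the bags containing it form a connected subtree. All three properties hold, so this is a valid tree decomposition of width max|bag| − 1 = 3, and hence tw(G) ≤ 3.

Yes; width 3.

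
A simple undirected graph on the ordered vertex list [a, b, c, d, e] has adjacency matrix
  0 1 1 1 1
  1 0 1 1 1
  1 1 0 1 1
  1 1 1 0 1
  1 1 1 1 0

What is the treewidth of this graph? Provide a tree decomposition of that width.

Treewidth 4.
One such decomposition:
Bags: B1 = {a, b, c, d, e}
Tree: (single bag)

With just one bag of size 5, the width is 5 − 1 = 4, so tw(G) ≤ 4. For the lower bound, the 5 vertices {a, b, c, d, e} are pairwise adjacent, and any tree decomposition puts a clique entirely inside one bag — forcing width ≥ 4. Combining the bounds, tw(G) = 4.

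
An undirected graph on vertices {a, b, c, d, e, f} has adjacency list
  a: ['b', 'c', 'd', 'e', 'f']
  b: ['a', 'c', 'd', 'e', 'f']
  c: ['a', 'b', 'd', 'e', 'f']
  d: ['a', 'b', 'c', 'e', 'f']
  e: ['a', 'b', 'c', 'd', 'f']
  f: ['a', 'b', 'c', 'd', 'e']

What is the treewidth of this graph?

5

A width-5 tree decomposition is:
Bags: B1 = {a, b, c, d, e, f}
Tree: (single bag)
With just one bag of size 6, the width is 6 − 1 = 5, so tw(G) ≤ 5. For the lower bound, the 6 vertices {a, b, c, d, e, f} are pairwise adjacent, and any tree decomposition puts a clique entirely inside one bag — forcing width ≥ 5. Hence tw(G) = 5 exactly.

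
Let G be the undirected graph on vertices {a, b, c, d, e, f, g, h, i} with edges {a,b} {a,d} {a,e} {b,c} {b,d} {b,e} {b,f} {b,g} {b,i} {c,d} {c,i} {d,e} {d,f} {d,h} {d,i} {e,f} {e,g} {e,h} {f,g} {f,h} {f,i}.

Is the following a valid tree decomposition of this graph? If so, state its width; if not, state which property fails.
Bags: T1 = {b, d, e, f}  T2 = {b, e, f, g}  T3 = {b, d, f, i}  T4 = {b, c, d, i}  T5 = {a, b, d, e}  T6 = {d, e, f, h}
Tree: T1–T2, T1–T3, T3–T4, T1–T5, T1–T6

Every vertex of G appears in some bag (union = {a, b, c, d, e, f, g, h, i}); every edge is covered by a bag; and for each vertex v the set of bags containing v is connected in the bag tree. The decomposition is therefore valid. The largest bag has 4 vertices, so the width is 3.

Yes; width 3.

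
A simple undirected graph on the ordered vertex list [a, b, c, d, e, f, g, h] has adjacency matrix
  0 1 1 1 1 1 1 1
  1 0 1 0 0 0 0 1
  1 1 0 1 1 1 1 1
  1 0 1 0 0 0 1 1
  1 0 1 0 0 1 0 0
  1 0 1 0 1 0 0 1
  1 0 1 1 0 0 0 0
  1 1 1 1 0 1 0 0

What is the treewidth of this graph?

A width-3 tree decomposition is:
Bags: B1 = {a, c, f, h}  B2 = {a, c, d, h}  B3 = {a, b, c, h}  B4 = {a, c, e, f}  B5 = {a, c, d, g}
Tree: B1–B2, B1–B3, B1–B4, B2–B5
Each bag holds 4 vertices, so the decomposition has width 3, which upper-bounds the treewidth. For the lower bound, the 4 vertices {a, c, d, g} are pairwise adjacent, and any tree decomposition puts a clique entirely inside one bag — forcing width ≥ 3. Therefore the treewidth is 3.

3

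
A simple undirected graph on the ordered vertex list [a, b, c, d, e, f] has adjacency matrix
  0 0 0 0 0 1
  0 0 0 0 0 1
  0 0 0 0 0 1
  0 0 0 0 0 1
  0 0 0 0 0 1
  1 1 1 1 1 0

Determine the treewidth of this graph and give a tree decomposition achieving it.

Each bag holds 2 vertices, so the decomposition has width 1, which upper-bounds the treewidth. Any graph with an edge has treewidth ≥ 1, and G has the edge f–a. Therefore the treewidth is 1.

Treewidth 1.
One optimal decomposition is:
Bags: B1 = {a, f}  B2 = {b, f}  B3 = {e, f}  B4 = {c, f}  B5 = {d, f}
Tree: B1–B2, B2–B3, B1–B4, B4–B5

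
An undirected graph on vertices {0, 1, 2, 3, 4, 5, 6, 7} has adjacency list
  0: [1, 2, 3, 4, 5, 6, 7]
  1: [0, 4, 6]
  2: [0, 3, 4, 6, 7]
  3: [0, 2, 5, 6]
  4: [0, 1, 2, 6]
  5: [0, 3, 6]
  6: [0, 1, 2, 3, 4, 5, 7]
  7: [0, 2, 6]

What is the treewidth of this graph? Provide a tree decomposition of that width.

Treewidth 3.
One such decomposition:
Bags: B1 = {0, 2, 3, 6}  B2 = {0, 3, 5, 6}  B3 = {0, 2, 4, 6}  B4 = {0, 2, 6, 7}  B5 = {0, 1, 4, 6}
Tree: B1–B2, B1–B3, B1–B4, B3–B5

The largest bag has 4 vertices, giving width 3; this decomposition certifies tw(G) ≤ 3. For the lower bound, the 4 vertices {0, 1, 4, 6} are pairwise adjacent, and any tree decomposition puts a clique entirely inside one bag — forcing width ≥ 3. Combining the bounds, tw(G) = 3.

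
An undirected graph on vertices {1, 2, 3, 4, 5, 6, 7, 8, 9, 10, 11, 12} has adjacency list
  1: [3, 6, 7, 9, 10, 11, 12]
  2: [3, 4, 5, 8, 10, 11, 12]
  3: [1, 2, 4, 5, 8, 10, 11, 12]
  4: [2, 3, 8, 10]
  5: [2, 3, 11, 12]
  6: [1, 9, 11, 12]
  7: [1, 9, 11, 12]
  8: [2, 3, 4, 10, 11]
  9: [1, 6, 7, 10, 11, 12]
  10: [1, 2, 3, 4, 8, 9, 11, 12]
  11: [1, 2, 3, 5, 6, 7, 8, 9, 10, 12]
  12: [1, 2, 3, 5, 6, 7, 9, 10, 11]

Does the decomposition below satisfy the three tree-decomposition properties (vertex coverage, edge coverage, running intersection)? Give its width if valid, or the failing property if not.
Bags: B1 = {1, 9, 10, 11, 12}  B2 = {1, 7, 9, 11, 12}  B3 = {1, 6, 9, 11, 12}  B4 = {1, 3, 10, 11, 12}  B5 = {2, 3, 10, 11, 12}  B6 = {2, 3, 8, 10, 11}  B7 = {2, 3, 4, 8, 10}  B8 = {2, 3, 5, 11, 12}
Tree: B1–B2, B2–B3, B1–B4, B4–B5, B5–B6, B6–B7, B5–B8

Every vertex of G appears in some bag (union = {1, 2, 3, 4, 5, 6, 7, 8, 9, 10, 11, 12}); every edge is covered by a bag; and for each vertex v the set of bags containing v is connected in the bag tree. The decomposition is therefore valid. The largest bag has 5 vertices, so the width is 4.

Yes; width 4.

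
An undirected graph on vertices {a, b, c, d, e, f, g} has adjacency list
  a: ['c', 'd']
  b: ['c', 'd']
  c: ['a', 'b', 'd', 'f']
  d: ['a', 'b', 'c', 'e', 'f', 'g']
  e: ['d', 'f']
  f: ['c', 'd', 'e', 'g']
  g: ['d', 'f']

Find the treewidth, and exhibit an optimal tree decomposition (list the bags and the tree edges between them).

Every bag has size at most 3, so the width is 3 − 1 = 2 and tw(G) ≤ 2. Conversely, {a, c, d} is a clique of size 3, and the vertices of any clique must share a bag in every tree decomposition; so some bag has ≥ 3 vertices and tw(G) ≥ 2. Hence tw(G) = 2 exactly.

Treewidth 2.
One such decomposition:
Bags: B1 = {b, c, d}  B2 = {a, c, d}  B3 = {c, d, f}  B4 = {d, f, g}  B5 = {d, e, f}
Tree: B1–B2, B2–B3, B3–B4, B3–B5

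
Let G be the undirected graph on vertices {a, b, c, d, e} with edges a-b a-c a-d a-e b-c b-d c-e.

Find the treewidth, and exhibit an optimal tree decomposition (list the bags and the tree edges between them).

Every bag has size at most 3, so the width is 3 − 1 = 2 and tw(G) ≤ 2. For the lower bound, the 3 vertices {a, b, d} are pairwise adjacent, and any tree decomposition puts a clique entirely inside one bag — forcing width ≥ 2. Combining the bounds, tw(G) = 2.

Treewidth 2.
One such decomposition:
Bags: B1 = {a, c, e}  B2 = {a, b, c}  B3 = {a, b, d}
Tree: B1–B2, B2–B3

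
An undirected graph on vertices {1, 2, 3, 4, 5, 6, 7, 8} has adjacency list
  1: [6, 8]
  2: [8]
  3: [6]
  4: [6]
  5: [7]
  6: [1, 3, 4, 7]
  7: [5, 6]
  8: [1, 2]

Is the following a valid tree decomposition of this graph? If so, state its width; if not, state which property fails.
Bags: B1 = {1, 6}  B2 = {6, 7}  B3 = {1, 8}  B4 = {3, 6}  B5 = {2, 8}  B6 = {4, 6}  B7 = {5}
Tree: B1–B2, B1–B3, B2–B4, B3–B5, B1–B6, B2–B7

A tree decomposition must satisfy three properties: every vertex lies in some bag; for every edge, both endpoints lie together in some bag; and for every vertex, the bags containing it form a connected subtree. Here edge (7,5) lies in no bag, so the decomposition is invalid.

No — edge (7,5) lies in no bag.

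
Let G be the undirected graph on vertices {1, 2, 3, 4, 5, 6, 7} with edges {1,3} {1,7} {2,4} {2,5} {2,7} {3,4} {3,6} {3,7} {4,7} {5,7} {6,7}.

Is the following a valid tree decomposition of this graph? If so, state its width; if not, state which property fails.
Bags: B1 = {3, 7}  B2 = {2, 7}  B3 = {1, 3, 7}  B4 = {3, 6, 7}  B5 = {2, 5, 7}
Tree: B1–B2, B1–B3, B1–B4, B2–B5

No — vertex 4 appears in no bag.

A tree decomposition must satisfy three properties: every vertex lies in some bag; for every edge, both endpoints lie together in some bag; and for every vertex, the bags containing it form a connected subtree. Here vertex 4 appears in no bag, so the decomposition is invalid.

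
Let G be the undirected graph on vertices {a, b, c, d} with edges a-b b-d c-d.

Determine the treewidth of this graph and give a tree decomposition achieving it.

Treewidth 1.
Bags: B1 = {c, d}  B2 = {b, d}  B3 = {a, b}
Tree: B1–B2, B2–B3

The largest bag has 2 vertices, giving width 1; this decomposition certifies tw(G) ≤ 1. G has an edge, so its treewidth is at least 1. Therefore the treewidth is 1.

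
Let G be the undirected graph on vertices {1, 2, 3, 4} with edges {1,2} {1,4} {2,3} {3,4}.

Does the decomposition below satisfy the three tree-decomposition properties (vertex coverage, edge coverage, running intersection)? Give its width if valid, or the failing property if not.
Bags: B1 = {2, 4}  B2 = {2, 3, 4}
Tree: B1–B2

No — vertex 1 appears in no bag.

A tree decomposition must satisfy three properties: every vertex lies in some bag; for every edge, both endpoints lie together in some bag; and for every vertex, the bags containing it form a connected subtree. Here vertex 1 appears in no bag, so the decomposition is invalid.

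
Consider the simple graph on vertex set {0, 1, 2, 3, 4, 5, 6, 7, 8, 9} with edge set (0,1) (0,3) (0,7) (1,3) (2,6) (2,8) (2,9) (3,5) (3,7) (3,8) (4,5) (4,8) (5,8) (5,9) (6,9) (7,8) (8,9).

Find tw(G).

2

A width-2 tree decomposition is:
Bags: B1 = {3, 5, 8}  B2 = {3, 7, 8}  B3 = {0, 3, 7}  B4 = {0, 1, 3}  B5 = {5, 8, 9}  B6 = {4, 5, 8}  B7 = {2, 8, 9}  B8 = {2, 6, 9}
Tree: B1–B2, B2–B3, B3–B4, B1–B5, B5–B6, B5–B7, B7–B8
Every bag has size at most 3, so the width is 3 − 1 = 2 and tw(G) ≤ 2. For the lower bound, the 3 vertices {0, 1, 3} are pairwise adjacent, and any tree decomposition puts a clique entirely inside one bag — forcing width ≥ 2. Hence tw(G) = 2 exactly.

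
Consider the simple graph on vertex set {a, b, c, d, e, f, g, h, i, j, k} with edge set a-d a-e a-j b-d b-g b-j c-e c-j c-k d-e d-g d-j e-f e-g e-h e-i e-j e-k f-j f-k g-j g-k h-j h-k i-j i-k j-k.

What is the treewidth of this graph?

3

A width-3 tree decomposition is:
Bags: B1 = {d, e, g, j}  B2 = {a, d, e, j}  B3 = {e, g, j, k}  B4 = {e, i, j, k}  B5 = {c, e, j, k}  B6 = {e, f, j, k}  B7 = {b, d, g, j}  B8 = {e, h, j, k}
Tree: B1–B2, B1–B3, B3–B4, B4–B5, B4–B6, B1–B7, B4–B8
Every bag has size at most 4, so the width is 4 − 1 = 3 and tw(G) ≤ 3. For the lower bound, the 4 vertices {d, e, g, j} are pairwise adjacent, and any tree decomposition puts a clique entirely inside one bag — forcing width ≥ 3. The upper and lower bounds meet at 3, so that is the treewidth.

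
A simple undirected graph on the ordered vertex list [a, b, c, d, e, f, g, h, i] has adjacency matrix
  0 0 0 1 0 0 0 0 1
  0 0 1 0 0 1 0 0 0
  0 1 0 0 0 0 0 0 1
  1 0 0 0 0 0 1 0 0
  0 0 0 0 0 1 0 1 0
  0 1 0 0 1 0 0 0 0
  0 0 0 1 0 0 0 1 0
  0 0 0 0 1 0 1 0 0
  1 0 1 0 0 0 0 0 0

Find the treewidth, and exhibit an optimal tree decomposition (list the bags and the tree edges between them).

Every bag has size at most 3, so the width is 3 − 1 = 2 and tw(G) ≤ 2. The edges g–d–a–i–c–b–f–e–h–g form a cycle, so G is not a tree and its treewidth is at least 2. The upper and lower bounds meet at 2, so that is the treewidth.

Treewidth 2.
One such decomposition:
Bags: B1 = {a, d, g}  B2 = {a, g, i}  B3 = {c, g, i}  B4 = {b, c, g}  B5 = {b, f, g}  B6 = {e, f, g}  B7 = {e, g, h}
Tree: B1–B2, B2–B3, B3–B4, B4–B5, B5–B6, B6–B7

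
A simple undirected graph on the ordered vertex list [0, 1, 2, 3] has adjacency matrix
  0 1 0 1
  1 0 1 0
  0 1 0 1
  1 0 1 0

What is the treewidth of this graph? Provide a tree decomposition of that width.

Each bag holds 3 vertices, so the decomposition has width 2, which upper-bounds the treewidth. The edges 3–2–1–0–3 form a cycle, so G is not a tree and its treewidth is at least 2. Hence tw(G) = 2 exactly.

Treewidth 2.
One optimal decomposition is:
Bags: B1 = {1, 2, 3}  B2 = {0, 1, 3}
Tree: B1–B2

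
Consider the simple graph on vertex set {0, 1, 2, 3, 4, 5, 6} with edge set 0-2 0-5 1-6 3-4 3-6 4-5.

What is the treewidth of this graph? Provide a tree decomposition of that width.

Treewidth 1.
Bags: B1 = {1, 6}  B2 = {3, 6}  B3 = {3, 4}  B4 = {4, 5}  B5 = {0, 5}  B6 = {0, 2}
Tree: B1–B2, B2–B3, B3–B4, B4–B5, B5–B6

Every bag has size at most 2, so the width is 2 − 1 = 1 and tw(G) ≤ 1. Any graph with an edge has treewidth ≥ 1, and G has the edge 1–6. Therefore the treewidth is 1.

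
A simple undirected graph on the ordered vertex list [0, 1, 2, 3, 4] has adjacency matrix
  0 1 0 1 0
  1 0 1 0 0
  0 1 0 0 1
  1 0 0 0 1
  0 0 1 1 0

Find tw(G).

2

A width-2 tree decomposition is:
Bags: B1 = {0, 1, 2}  B2 = {0, 2, 3}  B3 = {2, 3, 4}
Tree: B1–B2, B2–B3
Each bag holds 3 vertices, so the decomposition has width 2, which upper-bounds the treewidth. The edges 2–1–0–3–4–2 form a cycle, so G is not a tree and its treewidth is at least 2. Therefore the treewidth is 2.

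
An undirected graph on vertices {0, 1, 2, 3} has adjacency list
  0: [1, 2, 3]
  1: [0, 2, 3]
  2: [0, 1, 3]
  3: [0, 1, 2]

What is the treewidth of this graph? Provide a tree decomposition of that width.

A single bag containing all 4 vertices is trivially a valid decomposition of width 3. For the lower bound, the 4 vertices {0, 1, 2, 3} are pairwise adjacent, and any tree decomposition puts a clique entirely inside one bag — forcing width ≥ 3. Hence tw(G) = 3 exactly.

Treewidth 3.
One such decomposition:
Bags: B1 = {0, 1, 2, 3}
Tree: (single bag)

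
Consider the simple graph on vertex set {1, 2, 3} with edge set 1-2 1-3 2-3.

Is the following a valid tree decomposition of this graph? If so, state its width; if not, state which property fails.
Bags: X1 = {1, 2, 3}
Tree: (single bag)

Checking the three conditions: (i) the bags cover all of {1, 2, 3}; (ii) for each edge, some bag contains both endpoints; (iii) the bags containing any fixed vertex form a subtree. All hold, so the decomposition is valid with width 3 − 1 = 2.

Yes; width 2.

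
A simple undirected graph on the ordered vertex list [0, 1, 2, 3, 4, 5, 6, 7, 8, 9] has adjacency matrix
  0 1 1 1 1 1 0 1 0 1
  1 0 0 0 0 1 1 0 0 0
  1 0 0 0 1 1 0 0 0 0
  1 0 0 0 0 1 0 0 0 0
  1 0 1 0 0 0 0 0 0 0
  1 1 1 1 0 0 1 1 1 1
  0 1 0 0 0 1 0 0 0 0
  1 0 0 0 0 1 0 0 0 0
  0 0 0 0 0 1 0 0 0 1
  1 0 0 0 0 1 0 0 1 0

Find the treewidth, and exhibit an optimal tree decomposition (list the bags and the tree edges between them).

Every bag has size at most 3, so the width is 3 − 1 = 2 and tw(G) ≤ 2. Conversely, {0, 2, 4} is a clique of size 3, and the vertices of any clique must share a bag in every tree decomposition; so some bag has ≥ 3 vertices and tw(G) ≥ 2. Therefore the treewidth is 2.

Treewidth 2.
One optimal decomposition is:
Bags: B1 = {0, 5, 7}  B2 = {0, 2, 5}  B3 = {0, 1, 5}  B4 = {1, 5, 6}  B5 = {0, 5, 9}  B6 = {0, 3, 5}  B7 = {5, 8, 9}  B8 = {0, 2, 4}
Tree: B1–B2, B1–B3, B3–B4, B3–B5, B1–B6, B5–B7, B2–B8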